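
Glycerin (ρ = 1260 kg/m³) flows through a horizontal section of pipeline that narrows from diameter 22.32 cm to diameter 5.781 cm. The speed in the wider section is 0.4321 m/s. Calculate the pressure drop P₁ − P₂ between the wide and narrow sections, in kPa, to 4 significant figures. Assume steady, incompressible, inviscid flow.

Continuity gives A₁v₁ = A₂v₂, so v₂ = (391.3 cm²)/(26.25 cm²) × 0.4321 m/s = 6.441 m/s.
Bernoulli (h₁ = h₂): P₁ − P₂ = ½ρ(v₂² − v₁²).
P₁ − P₂ = ½·1260·(6.441² − 0.4321²) = ½·1260·41.30 = 26020 Pa.

26.02 kPa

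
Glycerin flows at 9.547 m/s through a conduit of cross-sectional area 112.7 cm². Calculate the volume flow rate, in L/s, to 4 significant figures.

Q = 107.6 L/s

Q = A·v = 0.01127 m² × 9.547 m/s = 0.1076 m³/s.
Converting: 0.1076 m³/s × 1000 = 107.6 L/s.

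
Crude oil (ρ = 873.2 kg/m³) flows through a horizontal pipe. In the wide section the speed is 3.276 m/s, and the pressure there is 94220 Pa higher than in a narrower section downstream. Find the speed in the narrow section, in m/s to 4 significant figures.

With h₁ = h₂, rearranging Bernoulli gives v₂ = √(v₁² + 2ΔP/ρ).
v₂ = √(3.276² + 2·94220/873.2) = √(10.73 + 215.8) = 15.05 m/s.

v₂ ≈ 15.05 m/s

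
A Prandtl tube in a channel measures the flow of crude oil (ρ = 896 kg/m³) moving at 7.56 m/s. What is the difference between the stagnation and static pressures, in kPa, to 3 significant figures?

ΔP ≈ 25.6 kPa

At the stagnation point the flow is brought to rest, so Bernoulli gives P_stag − P_static = ½ρv².
ΔP = ½·896·7.56² = 25600 Pa.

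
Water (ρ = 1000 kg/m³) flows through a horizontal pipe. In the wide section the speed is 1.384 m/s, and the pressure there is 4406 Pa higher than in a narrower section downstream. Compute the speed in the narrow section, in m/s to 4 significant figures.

3.275 m/s

Horizontal Bernoulli: P₁ + ½ρv₁² = P₂ + ½ρv₂², so v₂² = v₁² + 2(P₁ − P₂)/ρ.
v₂ = √(1.384² + 2·4406/1000) = √(1.915 + 8.812) = 3.275 m/s.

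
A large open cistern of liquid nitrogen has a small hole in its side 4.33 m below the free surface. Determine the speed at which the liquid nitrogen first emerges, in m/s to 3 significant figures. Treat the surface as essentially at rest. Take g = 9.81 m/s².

Torricelli's result v = √(2gh) gives v = √(2·9.81·4.33) = 9.22 m/s.

9.22 m/s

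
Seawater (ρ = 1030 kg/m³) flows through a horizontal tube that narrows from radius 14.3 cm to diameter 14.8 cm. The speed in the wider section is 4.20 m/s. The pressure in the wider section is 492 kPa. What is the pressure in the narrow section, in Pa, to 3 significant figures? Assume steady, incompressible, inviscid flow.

Mass conservation (A₁v₁ = A₂v₂) gives v₂ = 4.20 × 642/172 = 15.7 m/s.
Bernoulli (h₁ = h₂): P₁ − P₂ = ½ρ(v₂² − v₁²).
P₂ = P₁ − ½ρ(v₂² − v₁²) = 492000 − ½·1030·(15.7² − 4.20²) = 492000 − 118000 = 374000 Pa.

P₂ ≈ 374000 Pa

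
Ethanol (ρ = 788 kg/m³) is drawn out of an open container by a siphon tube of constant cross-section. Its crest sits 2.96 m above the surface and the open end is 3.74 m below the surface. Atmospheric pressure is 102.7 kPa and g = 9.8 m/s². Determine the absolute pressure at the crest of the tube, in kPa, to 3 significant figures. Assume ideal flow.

Bernoulli surface→outlet gives ½v² = g·h_out, so v = √(2·9.8·3.74) = 8.56 m/s.
With constant cross-section the crest speed equals v; applying Bernoulli from the surface up to the crest, P_top = P_atm − ½ρv² − ρg·h_top.
P_top = 102700 − ½·788·8.56² − 788·9.8·2.96 = 51000 Pa.

P_top ≈ 51.0 kPa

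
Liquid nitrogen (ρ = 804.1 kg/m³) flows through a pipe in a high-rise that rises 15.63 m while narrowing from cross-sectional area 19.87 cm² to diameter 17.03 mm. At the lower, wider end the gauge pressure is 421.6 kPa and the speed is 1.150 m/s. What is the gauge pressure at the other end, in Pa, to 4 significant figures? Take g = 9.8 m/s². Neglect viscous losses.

P₂ ≈ 258500 Pa

Continuity gives A₁v₁ = A₂v₂, so v₂ = (19.87 cm²)/(2.278 cm²) × 1.150 m/s = 10.03 m/s.
Applying Bernoulli between the two ends and solving for P₂: P₂ = P₁ + ½ρ(v₁² − v₂²) − ρgΔh.
P₂ = 421600 + ½·804.1·(1.150² − 10.03²) − 804.1·9.8·(+15.63) = 421600 + (-39930) − (123200) = 258500 Pa.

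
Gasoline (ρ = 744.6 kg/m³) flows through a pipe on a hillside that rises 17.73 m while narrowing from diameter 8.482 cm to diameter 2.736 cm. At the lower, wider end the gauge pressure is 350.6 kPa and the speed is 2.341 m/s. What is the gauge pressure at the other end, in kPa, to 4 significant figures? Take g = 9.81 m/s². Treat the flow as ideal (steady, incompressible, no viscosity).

Continuity gives A₁v₁ = A₂v₂, so v₂ = (56.50 cm²)/(5.879 cm²) × 2.341 m/s = 22.50 m/s.
Bernoulli: P₁ + ½ρv₁² + ρg h₁ = P₂ + ½ρv₂² + ρg h₂, so P₂ = P₁ + ½ρ(v₁² − v₂²) − ρg(h₂ − h₁).
P₂ = 350600 + ½·744.6·(2.341² − 22.50²) − 744.6·9.81·(+17.73) = 350600 + (-186400) − (129500) = 34670 Pa.

P₂ ≈ 34.67 kPa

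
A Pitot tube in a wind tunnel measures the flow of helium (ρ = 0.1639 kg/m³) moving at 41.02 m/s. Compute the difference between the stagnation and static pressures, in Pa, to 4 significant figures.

The dynamic pressure equals the rise in static pressure at the stagnation point: ΔP = ½ρv².
ΔP = ½·0.1639·41.02² = 137.9 Pa.

137.9 Pa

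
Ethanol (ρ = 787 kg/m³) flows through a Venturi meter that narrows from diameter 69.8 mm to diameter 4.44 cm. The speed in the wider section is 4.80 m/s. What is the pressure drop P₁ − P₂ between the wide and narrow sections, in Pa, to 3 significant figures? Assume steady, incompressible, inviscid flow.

By continuity, v₂ = v₁·A₁/A₂ = 4.80·(38.3/15.5) = 11.9 m/s.
The pipe is horizontal, so Bernoulli reduces to P₁ + ½ρv₁² = P₂ + ½ρv₂².
P₁ − P₂ = ½·787·(11.9² − 4.80²) = ½·787·118 = 46300 Pa.

ΔP ≈ 46300 Pa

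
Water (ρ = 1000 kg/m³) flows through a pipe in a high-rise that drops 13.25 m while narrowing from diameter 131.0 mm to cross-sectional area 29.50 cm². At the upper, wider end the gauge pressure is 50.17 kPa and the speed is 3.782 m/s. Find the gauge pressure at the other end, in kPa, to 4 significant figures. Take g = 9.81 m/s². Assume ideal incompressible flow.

P₂ ≈ 38.01 kPa

Mass conservation (A₁v₁ = A₂v₂) gives v₂ = 3.782 × 134.8/29.50 = 17.28 m/s.
Energy conservation along the streamline gives P₂ = P₁ − ½ρ(v₂² − v₁²) − ρg(h₂ − h₁).
P₂ = 50170 + ½·1000·(3.782² − 17.28²) − 1000·9.81·(−13.25) = 50170 + (-142100) − (-130000) = 38010 Pa.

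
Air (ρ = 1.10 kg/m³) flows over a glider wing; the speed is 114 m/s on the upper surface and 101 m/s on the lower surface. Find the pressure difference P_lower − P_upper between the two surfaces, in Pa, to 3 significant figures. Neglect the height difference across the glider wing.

The pressure is lower where the speed is higher: ΔP = ½ρ(v_up² − v_low²).
ΔP = ½·1.10·(114² − 101²) = 1540 Pa.

1540 Pa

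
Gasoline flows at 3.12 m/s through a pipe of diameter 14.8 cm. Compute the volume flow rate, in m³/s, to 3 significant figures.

Q ≈ 0.0537 m³/s

Q = A·v = 0.0172 m² × 3.12 m/s = 0.0537 m³/s.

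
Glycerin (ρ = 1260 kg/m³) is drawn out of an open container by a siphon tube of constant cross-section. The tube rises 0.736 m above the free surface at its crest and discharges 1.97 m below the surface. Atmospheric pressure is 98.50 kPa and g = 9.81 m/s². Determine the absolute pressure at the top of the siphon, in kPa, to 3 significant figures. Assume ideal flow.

P_top ≈ 65.1 kPa

From the surface to the outlet (both open to atmosphere, surface at rest): v = √(2g·h_out) = √(2·9.81·1.97) = 6.22 m/s.
Continuity keeps v the same throughout the tube; from surface to crest, P_atm + 0 = P_top + ½ρv² + ρg·h_top.
P_top = 98500 − ½·1260·6.22² − 1260·9.81·0.736 = 65100 Pa.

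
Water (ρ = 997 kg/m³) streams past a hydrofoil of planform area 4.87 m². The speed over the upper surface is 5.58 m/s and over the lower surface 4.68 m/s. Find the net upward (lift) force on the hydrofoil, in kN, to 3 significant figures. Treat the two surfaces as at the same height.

22.4 kN

The faster flow above has the lower pressure; Bernoulli (same height) gives ΔP = ½ρ(v_up² − v_low²).
ΔP = ½·997·(5.58² − 4.68²) = 4600 Pa.
Lift = ΔP · A = 4600 × 4.87 = 22400 N.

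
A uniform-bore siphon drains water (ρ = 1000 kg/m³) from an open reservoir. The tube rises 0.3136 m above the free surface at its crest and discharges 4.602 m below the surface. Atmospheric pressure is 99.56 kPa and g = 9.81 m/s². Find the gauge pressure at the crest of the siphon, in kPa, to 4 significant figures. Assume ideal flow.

The outlet speed comes from Torricelli: v = √(2g·4.602) = 9.502 m/s.
The bore is uniform, so the speed at the crest is the same v. Bernoulli surface→crest: P_atm = P_top + ½ρv² + ρg·h_top.
P_top = 99560 − ½·1000·9.502² − 1000·9.81·0.3136 = 51340 Pa. So P_gauge = P_top − P_atm = -48220 Pa.

P_gauge = -48.22 kPa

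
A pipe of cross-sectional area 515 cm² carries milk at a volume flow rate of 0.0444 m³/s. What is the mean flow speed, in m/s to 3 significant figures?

v ≈ 0.862 m/s

Q = 0.0444 m³/s = 0.0444 m³/s.
v = Q/A = 0.0444 / 0.0515 = 0.862 m/s.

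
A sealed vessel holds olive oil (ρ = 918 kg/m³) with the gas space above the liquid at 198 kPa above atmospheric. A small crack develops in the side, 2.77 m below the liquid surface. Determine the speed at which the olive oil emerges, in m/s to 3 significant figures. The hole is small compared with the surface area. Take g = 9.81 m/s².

Take point 1 at the surface (v₁ ≈ 0) and point 2 at the hole (at atmospheric pressure). Bernoulli: P₁ + ρg h = P_atm + ½ρv₂².
With P₁ − P_atm = 198000 Pa, v₂ = √(2gh + 2ΔP/ρ) = √(2·9.81·2.77 + 2·198000/918) = 22.0 m/s.

v ≈ 22.0 m/s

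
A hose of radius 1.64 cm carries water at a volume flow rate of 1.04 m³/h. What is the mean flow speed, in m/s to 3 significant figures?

Q = 1.04 m³/h = 0.000289 m³/s.
v = Q/A = 0.000289 / 0.000845 = 0.342 m/s.

v ≈ 0.342 m/s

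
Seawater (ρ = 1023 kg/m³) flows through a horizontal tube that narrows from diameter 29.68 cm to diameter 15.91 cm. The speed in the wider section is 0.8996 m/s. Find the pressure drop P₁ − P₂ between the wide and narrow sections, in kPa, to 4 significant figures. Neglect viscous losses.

Mass conservation (A₁v₁ = A₂v₂) gives v₂ = 0.8996 × 691.9/198.8 = 3.131 m/s.
Bernoulli (h₁ = h₂): P₁ − P₂ = ½ρ(v₂² − v₁²).
P₁ − P₂ = ½·1023·(3.131² − 0.8996²) = ½·1023·8.992 = 4599 Pa.

4.599 kPa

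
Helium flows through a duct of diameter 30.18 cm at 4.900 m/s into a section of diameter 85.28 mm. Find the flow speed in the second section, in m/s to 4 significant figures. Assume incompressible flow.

Continuity gives A₁v₁ = A₂v₂, so v₂ = (715.4 cm²)/(57.12 cm²) × 4.900 m/s = 61.37 m/s.

v₂ ≈ 61.37 m/s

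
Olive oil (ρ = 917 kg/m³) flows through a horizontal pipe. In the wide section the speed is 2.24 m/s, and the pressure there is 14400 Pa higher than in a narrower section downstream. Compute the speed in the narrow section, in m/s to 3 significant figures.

v₂ = 6.04 m/s

Horizontal Bernoulli: P₁ + ½ρv₁² = P₂ + ½ρv₂², so v₂² = v₁² + 2(P₁ − P₂)/ρ.
v₂ = √(2.24² + 2·14400/917) = √(5.02 + 31.4) = 6.04 m/s.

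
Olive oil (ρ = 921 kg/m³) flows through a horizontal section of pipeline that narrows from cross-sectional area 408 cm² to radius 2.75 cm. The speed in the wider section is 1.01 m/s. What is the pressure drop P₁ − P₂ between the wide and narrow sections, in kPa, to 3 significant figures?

Mass conservation (A₁v₁ = A₂v₂) gives v₂ = 1.01 × 408/23.8 = 17.3 m/s.
Along the horizontal streamline, P + ½ρv² is constant.
P₁ − P₂ = ½·921·(17.3² − 1.01²) = ½·921·300 = 138000 Pa.

ΔP ≈ 138 kPa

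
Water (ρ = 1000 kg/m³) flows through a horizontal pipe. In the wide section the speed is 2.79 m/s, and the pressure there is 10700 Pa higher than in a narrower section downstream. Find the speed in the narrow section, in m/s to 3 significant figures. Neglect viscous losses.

Horizontal Bernoulli: P₁ + ½ρv₁² = P₂ + ½ρv₂², so v₂² = v₁² + 2(P₁ − P₂)/ρ.
v₂ = √(2.79² + 2·10700/1000) = √(7.78 + 21.4) = 5.40 m/s.

v₂ = 5.40 m/s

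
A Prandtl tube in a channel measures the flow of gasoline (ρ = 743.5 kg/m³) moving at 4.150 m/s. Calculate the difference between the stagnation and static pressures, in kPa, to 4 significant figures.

Bernoulli between the free stream and the stagnation point: ½ρv² = P_stag − P_static.
ΔP = ½·743.5·4.150² = 6402 Pa.

ΔP ≈ 6.402 kPa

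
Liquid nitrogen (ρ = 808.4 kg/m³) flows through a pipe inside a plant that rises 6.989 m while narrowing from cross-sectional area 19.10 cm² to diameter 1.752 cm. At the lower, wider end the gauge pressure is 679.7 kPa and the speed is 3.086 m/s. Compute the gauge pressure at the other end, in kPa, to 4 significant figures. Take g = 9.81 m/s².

P₂ ≈ 386.5 kPa

By continuity, v₂ = v₁·A₁/A₂ = 3.086·(19.10/2.411) = 24.45 m/s.
Applying Bernoulli between the two ends and solving for P₂: P₂ = P₁ + ½ρ(v₁² − v₂²) − ρgΔh.
P₂ = 679700 + ½·808.4·(3.086² − 24.45²) − 808.4·9.81·(+6.989) = 679700 + (-237800) − (55430) = 386500 Pa.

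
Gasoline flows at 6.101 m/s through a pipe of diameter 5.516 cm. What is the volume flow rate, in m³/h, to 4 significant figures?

52.49 m³/h

Q = A·v = 0.002390 m² × 6.101 m/s = 0.01458 m³/s.
Converting: 0.01458 m³/s × 3600 = 52.49 m³/h.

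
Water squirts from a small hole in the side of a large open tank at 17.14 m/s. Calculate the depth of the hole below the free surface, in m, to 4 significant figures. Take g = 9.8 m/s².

For a small hole in a large open tank, ½v² = gh, giving h = v²/(2g).
h = 17.14²/(2·9.8) = 293.8/19.60 = 14.99 m.

14.99 m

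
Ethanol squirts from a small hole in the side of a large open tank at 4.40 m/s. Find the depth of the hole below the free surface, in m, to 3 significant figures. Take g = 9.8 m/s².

Inverting v = √(2gh) gives h = v² / 2g.
h = 4.40²/(2·9.8) = 19.4/19.60 = 0.988 m.

h = 0.988 m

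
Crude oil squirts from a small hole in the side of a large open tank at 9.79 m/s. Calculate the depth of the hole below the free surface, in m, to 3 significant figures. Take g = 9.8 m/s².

For a small hole in a large open tank, ½v² = gh, giving h = v²/(2g).
h = 9.79²/(2·9.8) = 95.8/19.60 = 4.89 m.

4.89 m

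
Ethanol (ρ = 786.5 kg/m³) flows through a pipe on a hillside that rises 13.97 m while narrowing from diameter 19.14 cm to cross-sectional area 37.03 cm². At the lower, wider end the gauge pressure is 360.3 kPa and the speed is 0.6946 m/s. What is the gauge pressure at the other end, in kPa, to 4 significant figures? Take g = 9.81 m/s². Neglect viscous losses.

P₂ = 241.2 kPa

By continuity, v₂ = v₁·A₁/A₂ = 0.6946·(287.7/37.03) = 5.397 m/s.
Bernoulli: P₁ + ½ρv₁² + ρg h₁ = P₂ + ½ρv₂² + ρg h₂, so P₂ = P₁ + ½ρ(v₁² − v₂²) − ρg(h₂ − h₁).
P₂ = 360300 + ½·786.5·(0.6946² − 5.397²) − 786.5·9.81·(+13.97) = 360300 + (-11260) − (107800) = 241200 Pa.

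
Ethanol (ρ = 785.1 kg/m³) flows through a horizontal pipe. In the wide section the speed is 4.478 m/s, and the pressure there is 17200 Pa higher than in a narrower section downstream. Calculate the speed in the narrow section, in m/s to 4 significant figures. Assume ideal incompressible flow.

Along the level pipe P + ½ρv² is conserved, hence v₂² = v₁² + 2(P₁ − P₂)/ρ.
v₂ = √(4.478² + 2·17200/785.1) = √(20.05 + 43.82) = 7.992 m/s.

v₂ ≈ 7.992 m/s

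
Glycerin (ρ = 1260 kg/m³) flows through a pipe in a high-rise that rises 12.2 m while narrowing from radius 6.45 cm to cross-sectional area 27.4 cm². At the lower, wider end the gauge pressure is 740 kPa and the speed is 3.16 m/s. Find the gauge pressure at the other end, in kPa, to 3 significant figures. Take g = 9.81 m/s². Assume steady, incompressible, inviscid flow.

P₂ ≈ 452 kPa

Mass conservation (A₁v₁ = A₂v₂) gives v₂ = 3.16 × 131/27.4 = 15.1 m/s.
Applying Bernoulli between the two ends and solving for P₂: P₂ = P₁ + ½ρ(v₁² − v₂²) − ρgΔh.
P₂ = 740000 + ½·1260·(3.16² − 15.1²) − 1260·9.81·(+12.2) = 740000 + (-137000) − (151000) = 452000 Pa.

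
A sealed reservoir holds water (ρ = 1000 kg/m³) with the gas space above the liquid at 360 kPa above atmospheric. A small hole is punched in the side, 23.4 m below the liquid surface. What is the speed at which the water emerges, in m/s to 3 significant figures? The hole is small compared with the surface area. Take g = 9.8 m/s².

Take point 1 at the surface (v₁ ≈ 0) and point 2 at the hole (at atmospheric pressure). Bernoulli: P₁ + ρg h = P_atm + ½ρv₂².
With P₁ − P_atm = 360000 Pa, v₂ = √(2gh + 2ΔP/ρ) = √(2·9.8·23.4 + 2·360000/1000) = 34.3 m/s.

v = 34.3 m/s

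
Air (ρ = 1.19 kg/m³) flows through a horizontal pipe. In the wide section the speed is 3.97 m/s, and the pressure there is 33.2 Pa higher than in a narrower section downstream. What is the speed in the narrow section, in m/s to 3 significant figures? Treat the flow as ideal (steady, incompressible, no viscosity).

Horizontal Bernoulli: P₁ + ½ρv₁² = P₂ + ½ρv₂², so v₂² = v₁² + 2(P₁ − P₂)/ρ.
v₂ = √(3.97² + 2·33.2/1.19) = √(15.8 + 55.8) = 8.46 m/s.

v₂ ≈ 8.46 m/s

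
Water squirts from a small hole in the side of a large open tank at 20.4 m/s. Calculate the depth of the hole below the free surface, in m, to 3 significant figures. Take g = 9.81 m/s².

h ≈ 21.2 m

For a small hole in a large open tank, ½v² = gh, giving h = v²/(2g).
h = 20.4²/(2·9.81) = 416/19.62 = 21.2 m.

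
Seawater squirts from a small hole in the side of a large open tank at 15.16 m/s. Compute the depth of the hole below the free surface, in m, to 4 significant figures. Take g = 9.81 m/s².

Torricelli: v = √(2gh), so h = v²/(2g).
h = 15.16²/(2·9.81) = 229.8/19.62 = 11.71 m.

h = 11.71 m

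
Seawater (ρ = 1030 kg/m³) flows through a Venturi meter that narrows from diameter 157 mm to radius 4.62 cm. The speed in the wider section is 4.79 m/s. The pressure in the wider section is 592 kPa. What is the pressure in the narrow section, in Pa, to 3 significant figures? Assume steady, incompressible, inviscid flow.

P₂ ≈ 505000 Pa

Mass conservation (A₁v₁ = A₂v₂) gives v₂ = 4.79 × 194/67.1 = 13.8 m/s.
Bernoulli (h₁ = h₂): P₁ − P₂ = ½ρ(v₂² − v₁²).
P₂ = P₁ − ½ρ(v₂² − v₁²) = 592000 − ½·1030·(13.8² − 4.79²) = 592000 − 86700 = 505000 Pa.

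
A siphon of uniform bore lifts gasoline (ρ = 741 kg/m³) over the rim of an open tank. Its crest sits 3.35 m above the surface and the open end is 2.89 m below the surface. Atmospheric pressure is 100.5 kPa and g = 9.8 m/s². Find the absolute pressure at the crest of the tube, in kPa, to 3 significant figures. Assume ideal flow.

P_top = 55.2 kPa

Bernoulli surface→outlet gives ½v² = g·h_out, so v = √(2·9.8·2.89) = 7.53 m/s.
Continuity keeps v the same throughout the tube; from surface to crest, P_atm + 0 = P_top + ½ρv² + ρg·h_top.
P_top = 100500 − ½·741·7.53² − 741·9.8·3.35 = 55200 Pa.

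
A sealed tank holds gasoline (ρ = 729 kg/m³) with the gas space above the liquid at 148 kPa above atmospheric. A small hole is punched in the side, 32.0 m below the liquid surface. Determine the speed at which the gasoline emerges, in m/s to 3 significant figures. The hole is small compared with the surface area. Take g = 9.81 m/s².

Take point 1 at the surface (v₁ ≈ 0) and point 2 at the hole (at atmospheric pressure). Bernoulli: P₁ + ρg h = P_atm + ½ρv₂².
With P₁ − P_atm = 148000 Pa, v₂ = √(2gh + 2ΔP/ρ) = √(2·9.81·32.0 + 2·148000/729) = 32.2 m/s.

v ≈ 32.2 m/s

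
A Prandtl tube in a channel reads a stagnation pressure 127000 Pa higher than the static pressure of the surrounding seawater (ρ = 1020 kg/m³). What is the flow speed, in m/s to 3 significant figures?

v ≈ 15.8 m/s

At the stagnation point the flow is brought to rest, so Bernoulli gives P_stag − P_static = ½ρv².
v = √(2ΔP/ρ) = √(2·127000/1020) = 15.8 m/s.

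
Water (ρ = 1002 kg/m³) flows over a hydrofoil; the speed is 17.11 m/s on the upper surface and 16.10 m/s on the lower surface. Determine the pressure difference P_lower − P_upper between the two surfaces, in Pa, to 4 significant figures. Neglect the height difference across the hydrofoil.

Bernoulli (same height): P_lower − P_upper = ½ρ(v_upper² − v_lower²).
ΔP = ½·1002·(17.11² − 16.10²) = 16800 Pa.

ΔP ≈ 16800 Pa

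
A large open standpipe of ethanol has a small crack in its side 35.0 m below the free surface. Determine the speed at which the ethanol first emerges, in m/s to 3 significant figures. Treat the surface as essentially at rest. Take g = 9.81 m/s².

v ≈ 26.2 m/s

Bernoulli from surface to hole (P equal, v_surface ≈ 0): v = √(2gh) = √(2×9.81×35.0) = 26.2 m/s.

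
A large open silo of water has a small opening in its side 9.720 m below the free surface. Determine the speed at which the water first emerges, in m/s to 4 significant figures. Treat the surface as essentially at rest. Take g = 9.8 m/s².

v ≈ 13.80 m/s

The surface is effectively still and both ends are open, so ½v² = gh and v = √(2·9.8·9.720) = 13.80 m/s.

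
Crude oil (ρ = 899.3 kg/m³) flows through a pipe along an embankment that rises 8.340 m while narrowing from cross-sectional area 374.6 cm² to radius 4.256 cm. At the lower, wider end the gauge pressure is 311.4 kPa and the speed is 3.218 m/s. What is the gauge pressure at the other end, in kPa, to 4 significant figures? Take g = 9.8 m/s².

Continuity gives A₁v₁ = A₂v₂, so v₂ = (374.6 cm²)/(56.91 cm²) × 3.218 m/s = 21.18 m/s.
Applying Bernoulli between the two ends and solving for P₂: P₂ = P₁ + ½ρ(v₁² − v₂²) − ρgΔh.
P₂ = 311400 + ½·899.3·(3.218² − 21.18²) − 899.3·9.8·(+8.340) = 311400 + (-197100) − (73500) = 40780 Pa.

P₂ = 40.78 kPa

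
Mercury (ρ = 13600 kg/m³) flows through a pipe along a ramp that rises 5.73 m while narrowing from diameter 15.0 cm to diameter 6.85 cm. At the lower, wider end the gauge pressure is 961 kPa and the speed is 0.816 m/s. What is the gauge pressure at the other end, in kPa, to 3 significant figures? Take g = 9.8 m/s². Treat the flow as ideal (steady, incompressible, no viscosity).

Continuity gives A₁v₁ = A₂v₂, so v₂ = (177 cm²)/(36.9 cm²) × 0.816 m/s = 3.91 m/s.
Bernoulli: P₁ + ½ρv₁² + ρg h₁ = P₂ + ½ρv₂² + ρg h₂, so P₂ = P₁ + ½ρ(v₁² − v₂²) − ρg(h₂ − h₁).
P₂ = 961000 + ½·13600·(0.816² − 3.91²) − 13600·9.8·(+5.73) = 961000 + (-99600) − (764000) = 97700 Pa.

P₂ = 97.7 kPa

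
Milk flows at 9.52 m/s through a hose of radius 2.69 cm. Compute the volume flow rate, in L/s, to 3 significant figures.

Q = 21.6 L/s

Q = A·v = 0.00227 m² × 9.52 m/s = 0.0216 m³/s.
Converting: 0.0216 m³/s × 1000 = 21.6 L/s.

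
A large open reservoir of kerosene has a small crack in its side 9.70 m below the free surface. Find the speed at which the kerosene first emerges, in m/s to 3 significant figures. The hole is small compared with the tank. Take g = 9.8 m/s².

With the surface at rest and both surface and jet at atmospheric pressure, Bernoulli gives ρg h = ½ρv², so v = √(2gh) = √(2·9.8·9.70) = 13.8 m/s.

v = 13.8 m/s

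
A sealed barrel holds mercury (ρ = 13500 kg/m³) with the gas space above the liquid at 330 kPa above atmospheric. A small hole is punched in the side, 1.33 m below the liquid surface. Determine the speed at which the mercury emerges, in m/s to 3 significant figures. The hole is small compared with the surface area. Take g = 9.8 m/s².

v = 8.66 m/s

Take point 1 at the surface (v₁ ≈ 0) and point 2 at the hole (at atmospheric pressure). Bernoulli: P₁ + ρg h = P_atm + ½ρv₂².
With P₁ − P_atm = 330000 Pa, v₂ = √(2gh + 2ΔP/ρ) = √(2·9.8·1.33 + 2·330000/13500) = 8.66 m/s.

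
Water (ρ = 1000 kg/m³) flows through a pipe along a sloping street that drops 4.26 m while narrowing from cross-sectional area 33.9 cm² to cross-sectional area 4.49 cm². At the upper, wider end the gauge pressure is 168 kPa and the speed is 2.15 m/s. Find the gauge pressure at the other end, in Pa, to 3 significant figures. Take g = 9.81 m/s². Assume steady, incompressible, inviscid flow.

P₂ = 80400 Pa

Mass conservation (A₁v₁ = A₂v₂) gives v₂ = 2.15 × 33.9/4.49 = 16.2 m/s.
Bernoulli: P₁ + ½ρv₁² + ρg h₁ = P₂ + ½ρv₂² + ρg h₂, so P₂ = P₁ + ½ρ(v₁² − v₂²) − ρg(h₂ − h₁).
P₂ = 168000 + ½·1000·(2.15² − 16.2²) − 1000·9.81·(−4.26) = 168000 + (-129000) − (-41800) = 80400 Pa.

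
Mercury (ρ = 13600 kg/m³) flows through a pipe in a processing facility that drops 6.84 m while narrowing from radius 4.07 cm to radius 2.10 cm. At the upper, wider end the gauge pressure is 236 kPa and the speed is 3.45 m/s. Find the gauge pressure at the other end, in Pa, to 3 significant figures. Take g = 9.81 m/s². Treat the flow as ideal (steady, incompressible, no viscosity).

P₂ ≈ 87600 Pa

Mass conservation (A₁v₁ = A₂v₂) gives v₂ = 3.45 × 52.0/13.9 = 13.0 m/s.
Bernoulli: P₁ + ½ρv₁² + ρg h₁ = P₂ + ½ρv₂² + ρg h₂, so P₂ = P₁ + ½ρ(v₁² − v₂²) − ρg(h₂ − h₁).
P₂ = 236000 + ½·13600·(3.45² − 13.0²) − 13600·9.81·(−6.84) = 236000 + (-1060000) − (-913000) = 87600 Pa.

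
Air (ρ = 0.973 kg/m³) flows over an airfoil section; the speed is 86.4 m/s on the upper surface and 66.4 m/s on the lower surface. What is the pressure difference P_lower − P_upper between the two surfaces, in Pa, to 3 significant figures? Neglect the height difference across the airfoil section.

The pressure is lower where the speed is higher: ΔP = ½ρ(v_up² − v_low²).
ΔP = ½·0.973·(86.4² − 66.4²) = 1490 Pa.

ΔP = 1490 Pa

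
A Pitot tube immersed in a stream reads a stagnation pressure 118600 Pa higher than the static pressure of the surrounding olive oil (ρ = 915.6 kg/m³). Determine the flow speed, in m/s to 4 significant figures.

16.10 m/s

Bernoulli between the free stream and the stagnation point: ½ρv² = P_stag − P_static.
v = √(2ΔP/ρ) = √(2·118600/915.6) = 16.10 m/s.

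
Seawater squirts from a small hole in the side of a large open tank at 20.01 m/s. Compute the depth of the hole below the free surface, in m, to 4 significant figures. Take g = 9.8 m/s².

Inverting v = √(2gh) gives h = v² / 2g.
h = 20.01²/(2·9.8) = 400.4/19.60 = 20.43 m.

h ≈ 20.43 m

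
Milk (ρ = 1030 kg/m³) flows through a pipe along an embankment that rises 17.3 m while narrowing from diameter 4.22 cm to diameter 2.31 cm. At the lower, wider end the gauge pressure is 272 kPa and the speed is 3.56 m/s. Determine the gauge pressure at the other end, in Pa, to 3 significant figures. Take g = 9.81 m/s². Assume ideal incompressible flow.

Mass conservation (A₁v₁ = A₂v₂) gives v₂ = 3.56 × 14.0/4.19 = 11.9 m/s.
Energy conservation along the streamline gives P₂ = P₁ − ½ρ(v₂² − v₁²) − ρg(h₂ − h₁).
P₂ = 272000 + ½·1030·(3.56² − 11.9²) − 1030·9.81·(+17.3) = 272000 + (-66200) − (175000) = 31000 Pa.

P₂ ≈ 31000 Pa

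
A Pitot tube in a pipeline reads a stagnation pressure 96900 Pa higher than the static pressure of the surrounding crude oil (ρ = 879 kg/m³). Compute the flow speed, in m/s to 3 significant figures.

The dynamic pressure equals the rise in static pressure at the stagnation point: ΔP = ½ρv².
v = √(2ΔP/ρ) = √(2·96900/879) = 14.8 m/s.

v ≈ 14.8 m/s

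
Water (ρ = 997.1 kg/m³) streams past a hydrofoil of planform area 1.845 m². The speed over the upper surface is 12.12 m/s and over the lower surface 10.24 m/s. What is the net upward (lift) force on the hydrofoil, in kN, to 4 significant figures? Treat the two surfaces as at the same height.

F = 38.67 kN

With equal heights on the two surfaces, Bernoulli gives P_lower − P_upper = ½ρ(v_upper² − v_lower²).
ΔP = ½·997.1·(12.12² − 10.24²) = 20960 Pa.
Lift = ΔP · A = 20960 × 1.845 = 38670 N.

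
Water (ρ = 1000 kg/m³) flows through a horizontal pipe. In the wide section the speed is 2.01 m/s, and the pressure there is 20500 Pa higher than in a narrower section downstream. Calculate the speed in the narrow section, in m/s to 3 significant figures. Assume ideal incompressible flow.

Horizontal Bernoulli: P₁ + ½ρv₁² = P₂ + ½ρv₂², so v₂² = v₁² + 2(P₁ − P₂)/ρ.
v₂ = √(2.01² + 2·20500/1000) = √(4.04 + 41.0) = 6.71 m/s.

v₂ = 6.71 m/s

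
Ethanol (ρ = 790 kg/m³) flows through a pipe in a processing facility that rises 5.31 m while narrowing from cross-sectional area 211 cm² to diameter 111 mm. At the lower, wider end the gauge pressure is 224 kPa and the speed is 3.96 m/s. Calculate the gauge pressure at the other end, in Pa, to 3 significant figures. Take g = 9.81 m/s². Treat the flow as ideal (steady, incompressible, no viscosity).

P₂ ≈ 160000 Pa

Continuity gives A₁v₁ = A₂v₂, so v₂ = (211 cm²)/(96.8 cm²) × 3.96 m/s = 8.63 m/s.
Bernoulli: P₁ + ½ρv₁² + ρg h₁ = P₂ + ½ρv₂² + ρg h₂, so P₂ = P₁ + ½ρ(v₁² − v₂²) − ρg(h₂ − h₁).
P₂ = 224000 + ½·790·(3.96² − 8.63²) − 790·9.81·(+5.31) = 224000 + (-23300) − (41200) = 160000 Pa.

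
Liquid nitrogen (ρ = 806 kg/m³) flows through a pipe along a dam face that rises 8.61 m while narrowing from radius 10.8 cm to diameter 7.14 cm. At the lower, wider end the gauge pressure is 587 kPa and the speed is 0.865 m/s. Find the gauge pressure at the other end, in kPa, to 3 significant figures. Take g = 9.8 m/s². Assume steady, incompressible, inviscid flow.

P₂ = 494 kPa

By continuity, v₂ = v₁·A₁/A₂ = 0.865·(366/40.0) = 7.92 m/s.
Energy conservation along the streamline gives P₂ = P₁ − ½ρ(v₂² − v₁²) − ρg(h₂ − h₁).
P₂ = 587000 + ½·806·(0.865² − 7.92²) − 806·9.8·(+8.61) = 587000 + (-25000) − (68000) = 494000 Pa.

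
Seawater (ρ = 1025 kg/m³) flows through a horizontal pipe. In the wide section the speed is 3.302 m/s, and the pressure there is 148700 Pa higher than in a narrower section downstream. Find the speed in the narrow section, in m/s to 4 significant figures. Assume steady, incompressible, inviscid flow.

With h₁ = h₂, rearranging Bernoulli gives v₂ = √(v₁² + 2ΔP/ρ).
v₂ = √(3.302² + 2·148700/1025) = √(10.90 + 290.1) = 17.35 m/s.

17.35 m/s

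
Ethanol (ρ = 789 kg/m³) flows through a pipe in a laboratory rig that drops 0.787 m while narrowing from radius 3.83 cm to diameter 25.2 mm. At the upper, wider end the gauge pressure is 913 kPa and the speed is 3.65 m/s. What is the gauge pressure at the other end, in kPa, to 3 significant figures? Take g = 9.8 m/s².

476 kPa

Mass conservation (A₁v₁ = A₂v₂) gives v₂ = 3.65 × 46.1/4.99 = 33.7 m/s.
Applying Bernoulli between the two ends and solving for P₂: P₂ = P₁ + ½ρ(v₁² − v₂²) − ρgΔh.
P₂ = 913000 + ½·789·(3.65² − 33.7²) − 789·9.8·(−0.787) = 913000 + (-443000) − (-6090) = 476000 Pa.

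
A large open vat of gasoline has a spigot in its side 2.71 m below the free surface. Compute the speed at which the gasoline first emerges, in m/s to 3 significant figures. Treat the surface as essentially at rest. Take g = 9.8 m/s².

Torricelli's result v = √(2gh) gives v = √(2·9.8·2.71) = 7.29 m/s.

v ≈ 7.29 m/s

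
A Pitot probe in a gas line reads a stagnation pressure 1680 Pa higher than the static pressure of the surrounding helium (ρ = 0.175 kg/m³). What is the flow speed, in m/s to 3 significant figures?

v ≈ 139 m/s

At the stagnation point the flow is brought to rest, so Bernoulli gives P_stag − P_static = ½ρv².
v = √(2ΔP/ρ) = √(2·1680/0.175) = 139 m/s.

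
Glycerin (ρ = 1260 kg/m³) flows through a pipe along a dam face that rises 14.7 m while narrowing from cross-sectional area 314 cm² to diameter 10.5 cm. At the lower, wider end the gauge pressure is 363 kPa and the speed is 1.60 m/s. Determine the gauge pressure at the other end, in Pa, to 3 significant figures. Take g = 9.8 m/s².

Mass conservation (A₁v₁ = A₂v₂) gives v₂ = 1.60 × 314/86.6 = 5.80 m/s.
Applying Bernoulli between the two ends and solving for P₂: P₂ = P₁ + ½ρ(v₁² − v₂²) − ρgΔh.
P₂ = 363000 + ½·1260·(1.60² − 5.80²) − 1260·9.8·(+14.7) = 363000 + (-19600) − (182000) = 162000 Pa.

P₂ ≈ 162000 Pa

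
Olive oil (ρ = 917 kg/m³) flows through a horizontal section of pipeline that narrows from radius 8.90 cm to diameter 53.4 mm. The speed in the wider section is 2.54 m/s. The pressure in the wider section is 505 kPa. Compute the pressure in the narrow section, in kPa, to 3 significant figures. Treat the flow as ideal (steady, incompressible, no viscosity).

P₂ ≈ 143 kPa

By continuity, v₂ = v₁·A₁/A₂ = 2.54·(249/22.4) = 28.2 m/s.
Along the horizontal streamline, P + ½ρv² is constant.
P₂ = P₁ − ½ρ(v₂² − v₁²) = 505000 − ½·917·(28.2² − 2.54²) = 505000 − 362000 = 143000 Pa.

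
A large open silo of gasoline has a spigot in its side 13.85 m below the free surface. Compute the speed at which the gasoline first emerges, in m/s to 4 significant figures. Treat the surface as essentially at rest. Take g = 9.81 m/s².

Torricelli's result v = √(2gh) gives v = √(2·9.81·13.85) = 16.48 m/s.

v ≈ 16.48 m/s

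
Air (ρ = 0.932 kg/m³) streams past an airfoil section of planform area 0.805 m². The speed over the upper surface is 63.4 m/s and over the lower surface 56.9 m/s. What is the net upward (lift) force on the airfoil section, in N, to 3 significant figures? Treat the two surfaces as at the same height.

293 N

With equal heights on the two surfaces, Bernoulli gives P_lower − P_upper = ½ρ(v_upper² − v_lower²).
ΔP = ½·0.932·(63.4² − 56.9²) = 364 Pa.
Lift = ΔP · A = 364 × 0.805 = 293 N.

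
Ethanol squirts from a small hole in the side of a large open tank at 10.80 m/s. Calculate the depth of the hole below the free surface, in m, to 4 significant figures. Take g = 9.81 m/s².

h = 5.945 m

Inverting v = √(2gh) gives h = v² / 2g.
h = 10.80²/(2·9.81) = 116.6/19.62 = 5.945 m.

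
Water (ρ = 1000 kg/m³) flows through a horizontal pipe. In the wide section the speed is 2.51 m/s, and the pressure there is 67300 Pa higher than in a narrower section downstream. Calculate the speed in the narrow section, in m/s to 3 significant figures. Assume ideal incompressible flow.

With h₁ = h₂, rearranging Bernoulli gives v₂ = √(v₁² + 2ΔP/ρ).
v₂ = √(2.51² + 2·67300/1000) = √(6.30 + 135) = 11.9 m/s.

v₂ ≈ 11.9 m/s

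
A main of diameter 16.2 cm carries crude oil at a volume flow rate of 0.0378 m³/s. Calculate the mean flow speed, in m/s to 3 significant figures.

1.83 m/s

Q = 0.0378 m³/s = 0.0378 m³/s.
v = Q/A = 0.0378 / 0.0206 = 1.83 m/s.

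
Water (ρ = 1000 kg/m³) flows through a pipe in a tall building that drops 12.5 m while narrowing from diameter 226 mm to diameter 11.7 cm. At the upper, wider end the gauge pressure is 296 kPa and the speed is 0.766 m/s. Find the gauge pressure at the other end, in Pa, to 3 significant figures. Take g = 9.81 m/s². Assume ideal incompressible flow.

P₂ = 415000 Pa

By continuity, v₂ = v₁·A₁/A₂ = 0.766·(401/108) = 2.86 m/s.
Applying Bernoulli between the two ends and solving for P₂: P₂ = P₁ + ½ρ(v₁² − v₂²) − ρgΔh.
P₂ = 296000 + ½·1000·(0.766² − 2.86²) − 1000·9.81·(−12.5) = 296000 + (-3790) − (-123000) = 415000 Pa.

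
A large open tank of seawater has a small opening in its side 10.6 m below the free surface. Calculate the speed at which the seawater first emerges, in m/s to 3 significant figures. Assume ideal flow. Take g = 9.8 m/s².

v ≈ 14.4 m/s

Torricelli's result v = √(2gh) gives v = √(2·9.8·10.6) = 14.4 m/s.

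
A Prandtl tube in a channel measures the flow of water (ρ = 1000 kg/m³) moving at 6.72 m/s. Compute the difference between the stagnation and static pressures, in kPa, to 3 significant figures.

At the stagnation point the flow is brought to rest, so Bernoulli gives P_stag − P_static = ½ρv².
ΔP = ½·1000·6.72² = 22600 Pa.

ΔP ≈ 22.6 kPa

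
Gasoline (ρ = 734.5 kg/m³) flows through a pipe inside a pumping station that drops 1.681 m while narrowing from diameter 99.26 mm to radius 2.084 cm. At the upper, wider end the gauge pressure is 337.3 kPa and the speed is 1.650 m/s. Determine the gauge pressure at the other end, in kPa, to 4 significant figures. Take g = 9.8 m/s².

P₂ ≈ 318.2 kPa

The volume flow rate is constant, so v₂ = (A₁/A₂)v₁ = (77.38/13.64)·1.650 = 9.358 m/s.
Energy conservation along the streamline gives P₂ = P₁ − ½ρ(v₂² − v₁²) − ρg(h₂ − h₁).
P₂ = 337300 + ½·734.5·(1.650² − 9.358²) − 734.5·9.8·(−1.681) = 337300 + (-31160) − (-12100) = 318200 Pa.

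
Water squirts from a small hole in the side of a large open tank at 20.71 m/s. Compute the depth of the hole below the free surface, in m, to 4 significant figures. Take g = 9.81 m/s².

Torricelli: v = √(2gh), so h = v²/(2g).
h = 20.71²/(2·9.81) = 428.9/19.62 = 21.86 m.

21.86 m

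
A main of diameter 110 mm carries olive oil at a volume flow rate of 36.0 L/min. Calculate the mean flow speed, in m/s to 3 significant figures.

v = 0.0631 m/s

Q = 36.0 L/min = 0.000600 m³/s.
v = Q/A = 0.000600 / 0.00950 = 0.0631 m/s.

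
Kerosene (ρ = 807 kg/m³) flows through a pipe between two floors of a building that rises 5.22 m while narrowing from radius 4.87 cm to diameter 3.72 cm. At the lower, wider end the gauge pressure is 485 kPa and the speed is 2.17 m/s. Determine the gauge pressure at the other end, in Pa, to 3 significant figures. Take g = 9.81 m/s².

The volume flow rate is constant, so v₂ = (A₁/A₂)v₁ = (74.5/10.9)·2.17 = 14.9 m/s.
Bernoulli: P₁ + ½ρv₁² + ρg h₁ = P₂ + ½ρv₂² + ρg h₂, so P₂ = P₁ + ½ρ(v₁² − v₂²) − ρg(h₂ − h₁).
P₂ = 485000 + ½·807·(2.17² − 14.9²) − 807·9.81·(+5.22) = 485000 + (-87400) − (41300) = 356000 Pa.

P₂ = 356000 Pa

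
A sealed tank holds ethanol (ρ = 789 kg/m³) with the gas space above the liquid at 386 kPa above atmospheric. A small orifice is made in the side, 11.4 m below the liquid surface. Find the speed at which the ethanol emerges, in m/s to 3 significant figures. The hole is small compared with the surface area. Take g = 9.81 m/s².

Take point 1 at the surface (v₁ ≈ 0) and point 2 at the hole (at atmospheric pressure). Bernoulli: P₁ + ρg h = P_atm + ½ρv₂².
With P₁ − P_atm = 386000 Pa, v₂ = √(2gh + 2ΔP/ρ) = √(2·9.81·11.4 + 2·386000/789) = 34.7 m/s.

v ≈ 34.7 m/s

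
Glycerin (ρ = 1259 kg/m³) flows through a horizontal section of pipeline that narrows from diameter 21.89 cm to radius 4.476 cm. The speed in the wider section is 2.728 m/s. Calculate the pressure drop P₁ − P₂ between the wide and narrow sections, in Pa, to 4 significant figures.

The volume flow rate is constant, so v₂ = (A₁/A₂)v₁ = (376.3/62.94)·2.728 = 16.31 m/s.
With no height change, Bernoulli's equation is P₁ + ½ρv₁² = P₂ + ½ρv₂².
P₁ − P₂ = ½·1259·(16.31² − 2.728²) = ½·1259·258.6 = 162800 Pa.

ΔP ≈ 162800 Pa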